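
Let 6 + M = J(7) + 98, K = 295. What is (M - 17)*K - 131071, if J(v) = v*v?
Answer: -94491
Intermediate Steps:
J(v) = v**2
M = 141 (M = -6 + (7**2 + 98) = -6 + (49 + 98) = -6 + 147 = 141)
(M - 17)*K - 131071 = (141 - 17)*295 - 131071 = 124*295 - 131071 = 36580 - 131071 = -94491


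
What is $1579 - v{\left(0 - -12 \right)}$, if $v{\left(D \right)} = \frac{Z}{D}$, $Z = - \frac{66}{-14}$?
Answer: $\frac{44201}{28} \approx 1578.6$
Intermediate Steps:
$Z = \frac{33}{7}$ ($Z = \left(-66\right) \left(- \frac{1}{14}\right) = \frac{33}{7} \approx 4.7143$)
$v{\left(D \right)} = \frac{33}{7 D}$
$1579 - v{\left(0 - -12 \right)} = 1579 - \frac{33}{7 \left(0 - -12\right)} = 1579 - \frac{33}{7 \left(0 + 12\right)} = 1579 - \frac{33}{7 \cdot 12} = 1579 - \frac{33}{7} \cdot \frac{1}{12} = 1579 - \frac{11}{28} = \frac{44201}{28}$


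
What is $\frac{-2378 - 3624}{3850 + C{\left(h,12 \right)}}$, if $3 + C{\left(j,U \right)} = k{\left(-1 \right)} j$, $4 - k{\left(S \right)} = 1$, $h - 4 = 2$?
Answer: $- \frac{6002}{3865} \approx -1.5529$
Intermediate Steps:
$h = 6$ ($h = 4 + 2 = 6$)
$k{\left(S \right)} = 3$ ($k{\left(S \right)} = 4 - 1 = 3$)
$C{\left(j,U \right)} = -3 + 3 j$
$\frac{-2378 - 3624}{3850 + C{\left(h,12 \right)}} = \frac{-2378 - 3624}{3850 + \left(-3 + 3 \cdot 6\right)} = - \frac{6002}{3850 + \left(-3 + 18\right)} = - \frac{6002}{3850 + 15} = - \frac{6002}{3865}$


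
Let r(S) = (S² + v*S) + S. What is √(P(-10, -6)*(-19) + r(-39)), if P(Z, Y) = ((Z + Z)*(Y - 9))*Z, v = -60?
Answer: 3*√6758 ≈ 246.62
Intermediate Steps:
P(Z, Y) = 2*Z²*(-9 + Y) (P(Z, Y) = ((2*Z)*(-9 + Y))*Z = (2*Z*(-9 + Y))*Z = 2*Z²*(-9 + Y))
r(S) = S² - 59*S (r(S) = (S² - 60*S) + S = S² - 59*S)
√(P(-10, -6)*(-19) + r(-39)) = √((2*(-10)²*(-9 - 6))*(-19) - 39*(-59 - 39)) = √((2*100*(-15))*(-19) - 39*(-98)) = √(-3000*(-19) + 3822) = √(57000 + 3822) = √60822 = 3*√6758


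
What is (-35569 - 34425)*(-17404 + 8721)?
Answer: 607757902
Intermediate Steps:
(-35569 - 34425)*(-17404 + 8721) = -69994*(-8683) = 607757902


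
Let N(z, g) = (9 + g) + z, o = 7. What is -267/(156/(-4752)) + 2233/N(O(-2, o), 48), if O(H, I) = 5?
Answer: 6584413/806 ≈ 8169.3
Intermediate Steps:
N(z, g) = 9 + g + z
-267/(156/(-4752)) + 2233/N(O(-2, o), 48) = -267/(156/(-4752)) + 2233/(9 + 48 + 5) = -267/(156*(-1/4752)) + 2233/62 = -267/(-13/396) + 2233*(1/62) = -267*(-396/13) + 2233/62 = 105732/13 + 2233/62 = 6584413/806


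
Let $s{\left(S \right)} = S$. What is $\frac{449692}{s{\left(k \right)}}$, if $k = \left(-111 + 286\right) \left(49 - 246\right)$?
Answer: $- \frac{449692}{34475} \approx -13.044$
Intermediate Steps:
$k = -34475$ ($k = 175 \left(-197\right) = -34475$)
$\frac{449692}{s{\left(k \right)}} = \frac{449692}{-34475} = 449692 \left(- \frac{1}{34475}\right) = - \frac{449692}{34475}$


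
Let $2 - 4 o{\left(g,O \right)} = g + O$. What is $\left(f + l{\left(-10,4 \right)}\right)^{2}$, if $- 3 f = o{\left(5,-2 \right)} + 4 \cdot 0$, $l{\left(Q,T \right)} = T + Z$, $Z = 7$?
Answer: $\frac{17689}{144} \approx 122.84$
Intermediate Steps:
$l{\left(Q,T \right)} = 7 + T$ ($l{\left(Q,T \right)} = T + 7 = 7 + T$)
$o{\left(g,O \right)} = \frac{1}{2} - \frac{O}{4} - \frac{g}{4}$ ($o{\left(g,O \right)} = \frac{1}{2} - \frac{g + O}{4} = \frac{1}{2} - \frac{O + g}{4} = \frac{1}{2} - \left(\frac{O}{4} + \frac{g}{4}\right) = \frac{1}{2} - \frac{O}{4} - \frac{g}{4}$)
$f = \frac{1}{12}$ ($f = - \frac{\left(\frac{1}{2} - - \frac{1}{2} - \frac{5}{4}\right) + 4 \cdot 0}{3} = - \frac{\left(\frac{1}{2} + \frac{1}{2} - \frac{5}{4}\right) + 0}{3} = - \frac{- \frac{1}{4} + 0}{3} = \left(- \frac{1}{3}\right) \left(- \frac{1}{4}\right) = \frac{1}{12} \approx 0.083333$)
$\left(f + l{\left(-10,4 \right)}\right)^{2} = \left(\frac{1}{12} + \left(7 + 4\right)\right)^{2} = \left(\frac{1}{12} + 11\right)^{2} = \left(\frac{133}{12}\right)^{2} = \frac{17689}{144}$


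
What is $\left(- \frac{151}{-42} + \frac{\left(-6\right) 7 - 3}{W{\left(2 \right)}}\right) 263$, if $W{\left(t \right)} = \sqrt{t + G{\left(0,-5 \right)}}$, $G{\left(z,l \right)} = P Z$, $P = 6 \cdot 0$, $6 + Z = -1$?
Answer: $\frac{39713}{42} - \frac{11835 \sqrt{2}}{2} \approx -7423.1$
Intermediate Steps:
$Z = -7$ ($Z = -6 - 1 = -7$)
$P = 0$
$G{\left(z,l \right)} = 0$ ($G{\left(z,l \right)} = 0 \left(-7\right) = 0$)
$W{\left(t \right)} = \sqrt{t}$ ($W{\left(t \right)} = \sqrt{t + 0} = \sqrt{t}$)
$\left(- \frac{151}{-42} + \frac{\left(-6\right) 7 - 3}{W{\left(2 \right)}}\right) 263 = \left(- \frac{151}{-42} + \frac{\left(-6\right) 7 - 3}{\sqrt{2}}\right) 263 = \left(\left(-151\right) \left(- \frac{1}{42}\right) + \left(-42 - 3\right) \frac{\sqrt{2}}{2}\right) 263 = \left(\frac{151}{42} - 45 \frac{\sqrt{2}}{2}\right) 263 = \left(\frac{151}{42} - \frac{45 \sqrt{2}}{2}\right) 263 = \frac{39713}{42} - \frac{11835 \sqrt{2}}{2}$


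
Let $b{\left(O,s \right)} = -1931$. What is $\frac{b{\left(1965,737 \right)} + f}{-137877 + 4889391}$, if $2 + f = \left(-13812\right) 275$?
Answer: $- \frac{3800233}{4751514} \approx -0.79979$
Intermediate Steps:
$f = -3798302$ ($f = -2 - 3798300 = -3798302$)
$\frac{b{\left(1965,737 \right)} + f}{-137877 + 4889391} = \frac{-1931 - 3798302}{-137877 + 4889391} = - \frac{3800233}{4751514}$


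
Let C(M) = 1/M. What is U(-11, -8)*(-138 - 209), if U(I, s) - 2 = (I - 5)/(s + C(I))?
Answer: -122838/89 ≈ -1380.2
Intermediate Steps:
C(M) = 1/M
U(I, s) = 2 + (-5 + I)/(s + 1/I) (U(I, s) = 2 + (I - 5)/(s + 1/I) = 2 + (-5 + I)/(s + 1/I))
U(-11, -8)*(-138 - 209) = ((2 - 11*(-5 - 11 + 2*(-8)))/(1 - 11*(-8)))*(-138 - 209) = ((2 - 11*(-5 - 11 - 16))/(1 + 88))*(-347) = ((2 - 11*(-32))/89)*(-347) = ((2 + 352)/89)*(-347) = ((1/89)*354)*(-347) = (354/89)*(-347) = -122838/89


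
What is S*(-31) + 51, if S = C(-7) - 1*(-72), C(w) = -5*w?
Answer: -3266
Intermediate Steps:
S = 107 (S = -5*(-7) - 1*(-72) = 35 + 72 = 107)
S*(-31) + 51 = 107*(-31) + 51 = -3317 + 51 = -3266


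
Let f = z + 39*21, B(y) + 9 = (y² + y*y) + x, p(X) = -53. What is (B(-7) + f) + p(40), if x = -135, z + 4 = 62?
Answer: 778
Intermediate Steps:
z = 58 (z = -4 + 62 = 58)
B(y) = -144 + 2*y² (B(y) = -9 + ((y² + y*y) - 135) = -9 + ((y² + y²) - 135) = -9 + (2*y² - 135) = -9 + (-135 + 2*y²) = -144 + 2*y²)
f = 877 (f = 58 + 39*21 = 58 + 819 = 877)
(B(-7) + f) + p(40) = ((-144 + 2*(-7)²) + 877) - 53 = ((-144 + 2*49) + 877) - 53 = ((-144 + 98) + 877) - 53 = (-46 + 877) - 53 = 831 - 53 = 778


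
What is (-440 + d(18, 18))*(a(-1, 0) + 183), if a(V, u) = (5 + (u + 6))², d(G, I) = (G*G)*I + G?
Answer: 1644640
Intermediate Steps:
d(G, I) = G + I*G² (d(G, I) = G²*I + G = I*G² + G = G + I*G²)
a(V, u) = (11 + u)² (a(V, u) = (5 + (6 + u))² = (11 + u)²)
(-440 + d(18, 18))*(a(-1, 0) + 183) = (-440 + 18*(1 + 18*18))*((11 + 0)² + 183) = (-440 + 18*(1 + 324))*(11² + 183) = (-440 + 18*325)*(121 + 183) = (-440 + 5850)*304 = 5410*304 = 1644640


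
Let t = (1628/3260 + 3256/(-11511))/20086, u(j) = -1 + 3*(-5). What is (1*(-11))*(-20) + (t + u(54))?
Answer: 3494633423027/17130555090 ≈ 204.00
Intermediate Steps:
u(j) = -16 (u(j) = -1 - 15 = -16)
t = 184667/17130555090 (t = (1628*(1/3260) + 3256*(-1/11511))*(1/20086) = (407/815 - 3256/11511)*(1/20086) = (2031337/9381465)*(1/20086) = 184667/17130555090 ≈ 1.0780e-5)
(1*(-11))*(-20) + (t + u(54)) = (1*(-11))*(-20) + (184667/17130555090 - 16) = -11*(-20) - 274088696773/17130555090 = 220 - 274088696773/17130555090 = 3494633423027/17130555090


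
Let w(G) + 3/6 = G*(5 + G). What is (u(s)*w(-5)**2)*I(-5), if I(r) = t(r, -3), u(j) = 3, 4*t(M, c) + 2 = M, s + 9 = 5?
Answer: -21/16 ≈ -1.3125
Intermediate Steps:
s = -4 (s = -9 + 5 = -4)
t(M, c) = -1/2 + M/4
w(G) = -1/2 + G*(5 + G)
I(r) = -1/2 + r/4
(u(s)*w(-5)**2)*I(-5) = (3*(-1/2 + (-5)**2 + 5*(-5))**2)*(-1/2 + (1/4)*(-5)) = (3*(-1/2 + 25 - 25)**2)*(-1/2 - 5/4) = (3*(-1/2)**2)*(-7/4) = (3*(1/4))*(-7/4) = (3/4)*(-7/4) = -21/16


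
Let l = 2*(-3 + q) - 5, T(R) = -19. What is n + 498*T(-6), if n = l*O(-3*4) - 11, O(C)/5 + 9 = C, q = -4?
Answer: -7478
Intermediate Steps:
O(C) = -45 + 5*C
l = -19 (l = 2*(-3 - 4) - 5 = 2*(-7) - 5 = -14 - 5 = -19)
n = 1984 (n = -19*(-45 + 5*(-3*4)) - 11 = -19*(-45 + 5*(-12)) - 11 = -19*(-45 - 60) - 11 = -19*(-105) - 11 = 1995 - 11 = 1984)
n + 498*T(-6) = 1984 + 498*(-19) = 1984 - 9462 = -7478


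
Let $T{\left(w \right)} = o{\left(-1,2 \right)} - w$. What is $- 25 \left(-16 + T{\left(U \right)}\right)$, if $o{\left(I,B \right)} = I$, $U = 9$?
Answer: $650$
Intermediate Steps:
$T{\left(w \right)} = -1 - w$
$- 25 \left(-16 + T{\left(U \right)}\right) = - 25 \left(-16 - 10\right) = \left(-25\right) \left(-26\right) = 650$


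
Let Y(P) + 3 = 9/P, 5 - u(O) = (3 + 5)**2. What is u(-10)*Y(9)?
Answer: 118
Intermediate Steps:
u(O) = -59 (u(O) = 5 - (3 + 5)**2 = 5 - 1*8**2 = 5 - 1*64 = 5 - 64 = -59)
Y(P) = -3 + 9/P
u(-10)*Y(9) = -59*(-3 + 9/9) = -59*(-3 + 9*(1/9)) = -59*(-3 + 1) = -59*(-2) = 118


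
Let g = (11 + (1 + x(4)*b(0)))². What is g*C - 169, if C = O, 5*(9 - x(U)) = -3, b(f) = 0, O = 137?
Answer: 19559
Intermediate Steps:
x(U) = 48/5 (x(U) = 9 - ⅕*(-3) = 9 + ⅗ = 48/5)
C = 137
g = 144 (g = (11 + (1 + (48/5)*0))² = (11 + (1 + 0))² = (11 + 1)² = 12² = 144)
g*C - 169 = 144*137 - 169 = 19728 - 169 = 19559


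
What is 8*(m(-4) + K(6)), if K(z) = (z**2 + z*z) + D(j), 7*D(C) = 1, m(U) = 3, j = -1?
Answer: 4208/7 ≈ 601.14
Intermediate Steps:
D(C) = 1/7 (D(C) = (1/7)*1 = 1/7)
K(z) = 1/7 + 2*z**2 (K(z) = (z**2 + z*z) + 1/7 = (z**2 + z**2) + 1/7 = 2*z**2 + 1/7 = 1/7 + 2*z**2)
8*(m(-4) + K(6)) = 8*(3 + (1/7 + 2*6**2)) = 8*(3 + (1/7 + 2*36)) = 8*(3 + (1/7 + 72)) = 8*(3 + 505/7) = 8*(526/7) = 4208/7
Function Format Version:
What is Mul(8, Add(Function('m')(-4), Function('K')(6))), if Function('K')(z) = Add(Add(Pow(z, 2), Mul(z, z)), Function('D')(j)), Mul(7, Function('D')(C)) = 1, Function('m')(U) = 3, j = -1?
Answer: Rational(4208, 7) ≈ 601.14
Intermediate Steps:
Function('D')(C) = Rational(1, 7) (Function('D')(C) = Mul(Rational(1, 7), 1) = Rational(1, 7))
Function('K')(z) = Add(Rational(1, 7), Mul(2, Pow(z, 2))) (Function('K')(z) = Add(Add(Pow(z, 2), Mul(z, z)), Rational(1, 7)) = Add(Add(Pow(z, 2), Pow(z, 2)), Rational(1, 7)) = Add(Mul(2, Pow(z, 2)), Rational(1, 7)) = Add(Rational(1, 7), Mul(2, Pow(z, 2))))
Mul(8, Add(Function('m')(-4), Function('K')(6))) = Mul(8, Add(3, Add(Rational(1, 7), Mul(2, Pow(6, 2))))) = Mul(8, Add(3, Add(Rational(1, 7), Mul(2, 36)))) = Mul(8, Add(3, Add(Rational(1, 7), 72))) = Mul(8, Add(3, Rational(505, 7))) = Mul(8, Rational(526, 7)) = Rational(4208, 7)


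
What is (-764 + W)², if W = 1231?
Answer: 218089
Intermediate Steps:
(-764 + W)² = (-764 + 1231)² = 467² = 218089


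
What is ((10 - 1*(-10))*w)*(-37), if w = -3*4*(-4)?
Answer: -35520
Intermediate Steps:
w = 48 (w = -12*(-4) = 48)
((10 - 1*(-10))*w)*(-37) = ((10 - 1*(-10))*48)*(-37) = ((10 + 10)*48)*(-37) = (20*48)*(-37) = 960*(-37) = -35520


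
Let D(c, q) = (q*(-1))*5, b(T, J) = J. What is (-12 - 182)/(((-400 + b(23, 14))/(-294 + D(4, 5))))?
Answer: -30943/193 ≈ -160.33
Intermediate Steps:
D(c, q) = -5*q (D(c, q) = -q*5 = -5*q)
(-12 - 182)/(((-400 + b(23, 14))/(-294 + D(4, 5)))) = (-12 - 182)/(((-400 + 14)/(-294 - 5*5))) = -194/((-386/(-294 - 25))) = -194/((-386/(-319))) = -194/((-386*(-1/319))) = -194/386/319 = -194*319/386 = -30943/193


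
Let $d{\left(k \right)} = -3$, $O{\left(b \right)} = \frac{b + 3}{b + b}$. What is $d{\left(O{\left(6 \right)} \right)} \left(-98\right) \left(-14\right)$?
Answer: $-4116$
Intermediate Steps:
$O{\left(b \right)} = \frac{3 + b}{2 b}$
$d{\left(O{\left(6 \right)} \right)} \left(-98\right) \left(-14\right) = \left(-3\right) \left(-98\right) \left(-14\right) = 294 \left(-14\right) = -4116$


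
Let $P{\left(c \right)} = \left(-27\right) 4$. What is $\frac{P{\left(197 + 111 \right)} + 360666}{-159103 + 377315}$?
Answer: $\frac{180279}{109106} \approx 1.6523$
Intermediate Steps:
$P{\left(c \right)} = -108$
$\frac{P{\left(197 + 111 \right)} + 360666}{-159103 + 377315} = \frac{-108 + 360666}{-159103 + 377315} = \frac{360558}{218212} = 360558 \cdot \frac{1}{218212} = \frac{180279}{109106}$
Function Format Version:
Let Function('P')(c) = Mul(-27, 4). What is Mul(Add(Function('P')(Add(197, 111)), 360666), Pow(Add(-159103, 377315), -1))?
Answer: Rational(180279, 109106) ≈ 1.6523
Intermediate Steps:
Function('P')(c) = -108
Mul(Add(Function('P')(Add(197, 111)), 360666), Pow(Add(-159103, 377315), -1)) = Mul(Add(-108, 360666), Pow(Add(-159103, 377315), -1)) = Mul(360558, Pow(218212, -1)) = Mul(360558, Rational(1, 218212)) = Rational(180279, 109106)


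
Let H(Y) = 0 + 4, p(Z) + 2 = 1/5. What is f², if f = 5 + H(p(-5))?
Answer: 81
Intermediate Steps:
p(Z) = -9/5 (p(Z) = -2 + 1/5 = -2 + ⅕ = -9/5)
H(Y) = 4
f = 9 (f = 5 + 4 = 9)
f² = 9² = 81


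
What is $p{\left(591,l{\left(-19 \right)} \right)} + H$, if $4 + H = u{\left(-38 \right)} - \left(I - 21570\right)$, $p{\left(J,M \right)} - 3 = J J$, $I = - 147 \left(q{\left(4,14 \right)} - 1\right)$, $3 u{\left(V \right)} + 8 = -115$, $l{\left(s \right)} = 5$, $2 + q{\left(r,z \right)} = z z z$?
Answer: $773736$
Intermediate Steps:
$q{\left(r,z \right)} = -2 + z^{3}$ ($q{\left(r,z \right)} = -2 + z z z = -2 + z^{2} z = -2 + z^{3}$)
$u{\left(V \right)} = -41$ ($u{\left(V \right)} = - \frac{8}{3} + \frac{1}{3} \left(-115\right) = - \frac{8}{3} - \frac{115}{3} = -41$)
$I = -402927$ ($I = - 147 \left(\left(-2 + 14^{3}\right) - 1\right) = - 147 \left(\left(-2 + 2744\right) - 1\right) = - 147 \left(2742 - 1\right) = \left(-147\right) 2741 = -402927$)
$p{\left(J,M \right)} = 3 + J^{2}$ ($p{\left(J,M \right)} = 3 + J J = 3 + J^{2}$)
$H = 424452$ ($H = -4 - -424456 = -4 + \left(-41 + 424497\right) = -4 + 424456 = 424452$)
$p{\left(591,l{\left(-19 \right)} \right)} + H = \left(3 + 591^{2}\right) + 424452 = \left(3 + 349281\right) + 424452 = 349284 + 424452 = 773736$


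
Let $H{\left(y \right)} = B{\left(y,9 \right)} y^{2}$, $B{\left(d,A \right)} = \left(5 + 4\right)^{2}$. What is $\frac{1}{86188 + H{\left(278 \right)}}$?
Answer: $\frac{1}{6346192} \approx 1.5757 \cdot 10^{-7}$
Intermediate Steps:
$B{\left(d,A \right)} = 81$ ($B{\left(d,A \right)} = 9^{2} = 81$)
$H{\left(y \right)} = 81 y^{2}$
$\frac{1}{86188 + H{\left(278 \right)}} = \frac{1}{86188 + 81 \cdot 278^{2}} = \frac{1}{86188 + 81 \cdot 77284} = \frac{1}{86188 + 6260004} = \frac{1}{6346192}$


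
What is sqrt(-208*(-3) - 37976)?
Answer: 2*I*sqrt(9338) ≈ 193.27*I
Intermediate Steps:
sqrt(-208*(-3) - 37976) = sqrt(624 - 37976) = sqrt(-37352) = 2*I*sqrt(9338)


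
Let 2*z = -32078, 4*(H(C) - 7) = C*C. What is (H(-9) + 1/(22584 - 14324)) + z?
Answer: -66128527/4130 ≈ -16012.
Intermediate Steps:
H(C) = 7 + C**2/4 (H(C) = 7 + (C*C)/4 = 7 + C**2/4)
z = -16039 (z = (1/2)*(-32078) = -16039)
(H(-9) + 1/(22584 - 14324)) + z = ((7 + (1/4)*(-9)**2) + 1/(22584 - 14324)) - 16039 = ((7 + (1/4)*81) + 1/8260) - 16039 = ((7 + 81/4) + 1/8260) - 16039 = (109/4 + 1/8260) - 16039 = 112543/4130 - 16039 = -66128527/4130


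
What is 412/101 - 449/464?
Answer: 145819/46864 ≈ 3.1115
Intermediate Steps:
412/101 - 449/464 = 145819/46864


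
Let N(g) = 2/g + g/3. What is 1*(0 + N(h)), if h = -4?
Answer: -11/6 ≈ -1.8333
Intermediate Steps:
N(g) = 2/g + g/3 (N(g) = 2/g + g*(1/3) = 2/g + g/3)
1*(0 + N(h)) = 1*(0 + (2/(-4) + (1/3)*(-4))) = 1*(0 + (2*(-1/4) - 4/3)) = 1*(0 + (-1/2 - 4/3)) = 1*(0 - 11/6) = 1*(-11/6) = -11/6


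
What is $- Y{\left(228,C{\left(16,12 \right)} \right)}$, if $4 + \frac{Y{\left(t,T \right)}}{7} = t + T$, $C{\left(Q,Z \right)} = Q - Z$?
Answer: $-1596$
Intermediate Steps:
$Y{\left(t,T \right)} = -28 + 7 T + 7 t$ ($Y{\left(t,T \right)} = -28 + 7 \left(t + T\right) = -28 + 7 \left(T + t\right) = -28 + \left(7 T + 7 t\right) = -28 + 7 T + 7 t$)
$- Y{\left(228,C{\left(16,12 \right)} \right)} = - (-28 + 7 \left(16 - 12\right) + 7 \cdot 228) = - (-28 + 7 \left(16 - 12\right) + 1596) = - (-28 + 7 \cdot 4 + 1596) = - (-28 + 28 + 1596) = \left(-1\right) 1596 = -1596$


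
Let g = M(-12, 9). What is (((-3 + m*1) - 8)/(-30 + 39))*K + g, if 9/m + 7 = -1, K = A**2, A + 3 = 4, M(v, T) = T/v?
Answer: -151/72 ≈ -2.0972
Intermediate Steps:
A = 1 (A = -3 + 4 = 1)
g = -3/4 (g = 9/(-12) = 9*(-1/12) = -3/4 ≈ -0.75000)
K = 1 (K = 1**2 = 1)
m = -9/8 (m = 9/(-7 - 1) = 9/(-8) = 9*(-1/8) = -9/8 ≈ -1.1250)
(((-3 + m*1) - 8)/(-30 + 39))*K + g = (((-3 - 9/8*1) - 8)/(-30 + 39))*1 - 3/4 = (((-3 - 9/8) - 8)/9)*1 - 3/4 = ((-33/8 - 8)*(1/9))*1 - 3/4 = -97/8*1/9*1 - 3/4 = -97/72*1 - 3/4 = -97/72 - 3/4 = -151/72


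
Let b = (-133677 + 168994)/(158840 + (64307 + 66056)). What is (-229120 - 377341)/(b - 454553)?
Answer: 175390340583/131458055942 ≈ 1.3342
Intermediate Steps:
b = 35317/289203 (b = 35317/(158840 + 130363) = 35317/289203 ≈ 0.12212)
(-229120 - 377341)/(b - 454553) = (-229120 - 377341)/(35317/289203 - 454553) = -606461/(-131458055942/289203) = -606461*(-289203/131458055942) = 175390340583/131458055942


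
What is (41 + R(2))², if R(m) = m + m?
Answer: 2025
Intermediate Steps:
R(m) = 2*m
(41 + R(2))² = (41 + 2*2)² = (41 + 4)² = 45² = 2025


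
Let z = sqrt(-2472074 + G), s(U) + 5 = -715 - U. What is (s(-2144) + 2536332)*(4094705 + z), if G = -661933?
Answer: 10391362181980 + 7613268*I*sqrt(348223) ≈ 1.0391e+13 + 4.4926e+9*I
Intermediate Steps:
s(U) = -720 - U (s(U) = -5 + (-715 - U) = -720 - U)
z = 3*I*sqrt(348223) (z = sqrt(-2472074 - 661933) = sqrt(-3134007) = 3*I*sqrt(348223) ≈ 1770.3*I)
(s(-2144) + 2536332)*(4094705 + z) = ((-720 - 1*(-2144)) + 2536332)*(4094705 + 3*I*sqrt(348223)) = ((-720 + 2144) + 2536332)*(4094705 + 3*I*sqrt(348223)) = (1424 + 2536332)*(4094705 + 3*I*sqrt(348223)) = 2537756*(4094705 + 3*I*sqrt(348223)) = 10391362181980 + 7613268*I*sqrt(348223)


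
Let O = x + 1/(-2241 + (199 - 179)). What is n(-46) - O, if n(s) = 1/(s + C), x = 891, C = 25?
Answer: -41559331/46641 ≈ -891.05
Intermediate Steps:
n(s) = 1/(25 + s) (n(s) = 1/(s + 25) = 1/(25 + s))
O = 1978910/2221 (O = 891 + 1/(-2241 + (199 - 179)) = 891 + 1/(-2241 + 20) = 891 + 1/(-2221) = 891 - 1/2221 = 1978910/2221 ≈ 891.00)
n(-46) - O = 1/(25 - 46) - 1*1978910/2221 = 1/(-21) - 1978910/2221 = -1/21 - 1978910/2221 = -41559331/46641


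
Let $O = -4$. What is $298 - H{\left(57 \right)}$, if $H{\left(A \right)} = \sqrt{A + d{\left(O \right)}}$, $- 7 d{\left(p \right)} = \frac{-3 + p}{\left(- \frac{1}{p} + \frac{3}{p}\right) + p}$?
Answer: $298 - \frac{\sqrt{511}}{3} \approx 290.46$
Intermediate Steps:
$d{\left(p \right)} = - \frac{-3 + p}{7 \left(p + \frac{2}{p}\right)}$ ($d{\left(p \right)} = - \frac{\left(-3 + p\right) \frac{1}{\left(- \frac{1}{p} + \frac{3}{p}\right) + p}}{7} = - \frac{\left(-3 + p\right) \frac{1}{\frac{2}{p} + p}}{7} = - \frac{\left(-3 + p\right) \frac{1}{p + \frac{2}{p}}}{7} = - \frac{\frac{1}{p + \frac{2}{p}} \left(-3 + p\right)}{7} = - \frac{-3 + p}{7 \left(p + \frac{2}{p}\right)}$)
$H{\left(A \right)} = \sqrt{- \frac{2}{9} + A}$ ($H{\left(A \right)} = \sqrt{A + \frac{1}{7} \left(-4\right) \frac{1}{2 + \left(-4\right)^{2}} \left(3 - -4\right)} = \sqrt{A + \frac{1}{7} \left(-4\right) \frac{1}{2 + 16} \left(3 + 4\right)} = \sqrt{A + \frac{1}{7} \left(-4\right) \frac{1}{18} \cdot 7} = \sqrt{A - \frac{2}{9}} = \sqrt{- \frac{2}{9} + A}$)
$298 - H{\left(57 \right)} = 298 - \frac{\sqrt{-2 + 9 \cdot 57}}{3} = 298 - \frac{\sqrt{-2 + 513}}{3} = 298 - \frac{\sqrt{511}}{3}$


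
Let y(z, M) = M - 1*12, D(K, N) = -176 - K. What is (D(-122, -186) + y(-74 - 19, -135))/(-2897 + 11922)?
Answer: -201/9025 ≈ -0.022271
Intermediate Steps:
y(z, M) = -12 + M (y(z, M) = M - 12 = -12 + M)
(D(-122, -186) + y(-74 - 19, -135))/(-2897 + 11922) = ((-176 - 1*(-122)) + (-12 - 135))/(-2897 + 11922) = ((-176 + 122) - 147)/9025 = (-54 - 147)*(1/9025) = -201*1/9025 = -201/9025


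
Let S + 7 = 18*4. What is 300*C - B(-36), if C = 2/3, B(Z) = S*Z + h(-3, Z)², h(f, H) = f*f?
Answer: 2459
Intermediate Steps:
h(f, H) = f²
S = 65 (S = -7 + 18*4 = -7 + 72 = 65)
B(Z) = 81 + 65*Z (B(Z) = 65*Z + ((-3)²)² = 65*Z + 9² = 65*Z + 81 = 81 + 65*Z)
C = ⅔ (C = 2*(⅓) = ⅔ ≈ 0.66667)
300*C - B(-36) = 300*(⅔) - (81 + 65*(-36)) = 200 - (81 - 2340) = 200 - 1*(-2259) = 200 + 2259 = 2459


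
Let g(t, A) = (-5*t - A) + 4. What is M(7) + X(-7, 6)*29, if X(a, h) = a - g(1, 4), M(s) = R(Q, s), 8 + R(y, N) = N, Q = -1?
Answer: -59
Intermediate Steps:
R(y, N) = -8 + N
M(s) = -8 + s
g(t, A) = 4 - A - 5*t (g(t, A) = (-A - 5*t) + 4 = 4 - A - 5*t)
X(a, h) = 5 + a (X(a, h) = a - (4 - 1*4 - 5*1) = a - (4 - 4 - 5) = a - 1*(-5) = a + 5 = 5 + a)
M(7) + X(-7, 6)*29 = (-8 + 7) + (5 - 7)*29 = -1 - 2*29 = -1 - 58 = -59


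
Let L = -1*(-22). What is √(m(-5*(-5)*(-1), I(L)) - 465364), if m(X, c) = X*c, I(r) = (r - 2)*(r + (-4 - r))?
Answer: 2*I*√115841 ≈ 680.71*I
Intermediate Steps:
L = 22
I(r) = 8 - 4*r (I(r) = (-2 + r)*(-4) = 8 - 4*r)
√(m(-5*(-5)*(-1), I(L)) - 465364) = √((-5*(-5)*(-1))*(8 - 4*22) - 465364) = √((25*(-1))*(8 - 88) - 465364) = √(-25*(-80) - 465364) = √(2000 - 465364) = √(-463364) = 2*I*√115841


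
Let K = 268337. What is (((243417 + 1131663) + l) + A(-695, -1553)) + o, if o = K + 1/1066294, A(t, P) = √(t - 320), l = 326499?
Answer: 2100509611305/1066294 + I*√1015 ≈ 1.9699e+6 + 31.859*I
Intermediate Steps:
A(t, P) = √(-320 + t)
o = 286126133079/1066294 (o = 268337 + 1/1066294 = 286126133079/1066294 ≈ 2.6834e+5)
(((243417 + 1131663) + l) + A(-695, -1553)) + o = (((243417 + 1131663) + 326499) + √(-320 - 695)) + 286126133079/1066294 = ((1375080 + 326499) + √(-1015)) + 286126133079/1066294 = (1701579 + I*√1015) + 286126133079/1066294 = 2100509611305/1066294 + I*√1015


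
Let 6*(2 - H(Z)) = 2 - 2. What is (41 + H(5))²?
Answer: 1849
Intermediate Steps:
H(Z) = 2 (H(Z) = 2 - (2 - 2)/6 = 2 - ⅙*0 = 2 + 0 = 2)
(41 + H(5))² = (41 + 2)² = 43² = 1849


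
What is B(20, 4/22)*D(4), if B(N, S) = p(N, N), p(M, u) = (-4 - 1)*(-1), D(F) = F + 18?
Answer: 110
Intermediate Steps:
D(F) = 18 + F
p(M, u) = 5 (p(M, u) = -5*(-1) = 5)
B(N, S) = 5
B(20, 4/22)*D(4) = 5*(18 + 4) = 5*22 = 110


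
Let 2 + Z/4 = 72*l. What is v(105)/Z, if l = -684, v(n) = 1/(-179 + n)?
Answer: 1/14578000 ≈ 6.8596e-8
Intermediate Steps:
Z = -197000 (Z = -8 + 4*(72*(-684)) = -8 + 4*(-49248) = -8 - 196992 = -197000)
v(105)/Z = 1/((-179 + 105)*(-197000)) = -1/197000/(-74) = -1/74*(-1/197000) = 1/14578000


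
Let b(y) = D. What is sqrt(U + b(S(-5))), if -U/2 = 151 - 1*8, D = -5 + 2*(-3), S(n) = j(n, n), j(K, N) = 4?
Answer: 3*I*sqrt(33) ≈ 17.234*I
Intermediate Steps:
S(n) = 4
D = -11 (D = -5 - 6 = -11)
b(y) = -11
U = -286 (U = -2*(151 - 1*8) = -2*(151 - 8) = -2*143 = -286)
sqrt(U + b(S(-5))) = sqrt(-286 - 11) = sqrt(-297) = 3*I*sqrt(33)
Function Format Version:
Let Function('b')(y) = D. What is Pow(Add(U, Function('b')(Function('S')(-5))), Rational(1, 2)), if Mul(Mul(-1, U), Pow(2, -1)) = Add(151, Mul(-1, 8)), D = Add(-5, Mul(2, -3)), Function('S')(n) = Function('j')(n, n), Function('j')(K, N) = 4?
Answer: Mul(3, I, Pow(33, Rational(1, 2))) ≈ Mul(17.234, I)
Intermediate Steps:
Function('S')(n) = 4
D = -11 (D = Add(-5, -6) = -11)
Function('b')(y) = -11
U = -286 (U = Mul(-2, Add(151, Mul(-1, 8))) = Mul(-2, Add(151, -8)) = Mul(-2, 143) = -286)
Pow(Add(U, Function('b')(Function('S')(-5))), Rational(1, 2)) = Pow(Add(-286, -11), Rational(1, 2)) = Pow(-297, Rational(1, 2)) = Mul(3, I, Pow(33, Rational(1, 2)))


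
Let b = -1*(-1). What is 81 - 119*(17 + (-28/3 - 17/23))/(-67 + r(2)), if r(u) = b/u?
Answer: 122443/1311 ≈ 93.397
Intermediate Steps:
b = 1
r(u) = 1/u
81 - 119*(17 + (-28/3 - 17/23))/(-67 + r(2)) = 81 - 119*(17 + (-28/3 - 17/23))/(-67 + 1/2) = 81 - 119*(17 + (-28*⅓ - 17*1/23))/(-67 + ½) = 81 - 119*(17 + (-28/3 - 17/23))/(-133/2) = 81 - 119*(17 - 695/69)*(-2)/133 = 81 - 56882*(-2)/(69*133) = 81 - 119*(-956/9177) = 81 + 16252/1311 = 122443/1311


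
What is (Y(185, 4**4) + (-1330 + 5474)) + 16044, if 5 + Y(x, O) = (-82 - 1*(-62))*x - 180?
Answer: 16303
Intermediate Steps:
Y(x, O) = -185 - 20*x (Y(x, O) = -5 + ((-82 - 1*(-62))*x - 180) = -5 + ((-82 + 62)*x - 180) = -5 + (-20*x - 180) = -5 + (-180 - 20*x) = -185 - 20*x)
(Y(185, 4**4) + (-1330 + 5474)) + 16044 = ((-185 - 20*185) + (-1330 + 5474)) + 16044 = ((-185 - 3700) + 4144) + 16044 = (-3885 + 4144) + 16044 = 259 + 16044 = 16303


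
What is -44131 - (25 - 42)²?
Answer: -44420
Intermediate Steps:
-44131 - (25 - 42)² = -44131 - 1*(-17)² = -44131 - 1*289 = -44131 - 289 = -44420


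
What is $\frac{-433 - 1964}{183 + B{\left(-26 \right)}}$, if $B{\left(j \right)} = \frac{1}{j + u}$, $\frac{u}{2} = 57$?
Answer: $- \frac{210936}{16105} \approx -13.098$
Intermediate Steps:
$u = 114$ ($u = 2 \cdot 57 = 114$)
$B{\left(j \right)} = \frac{1}{114 + j}$ ($B{\left(j \right)} = \frac{1}{j + 114} = \frac{1}{114 + j}$)
$\frac{-433 - 1964}{183 + B{\left(-26 \right)}} = \frac{-433 - 1964}{183 + \frac{1}{114 - 26}} = - \frac{2397}{183 + \frac{1}{88}} = - \frac{2397}{\frac{16105}{88}} = \left(-2397\right) \frac{88}{16105} = - \frac{210936}{16105}$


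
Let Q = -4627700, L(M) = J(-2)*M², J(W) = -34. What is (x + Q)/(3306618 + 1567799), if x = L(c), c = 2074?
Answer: -150877884/4874417 ≈ -30.953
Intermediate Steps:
L(M) = -34*M²
x = -146250184 (x = -34*2074² = -34*4301476 = -146250184)
(x + Q)/(3306618 + 1567799) = (-146250184 - 4627700)/(3306618 + 1567799) = -150877884/4874417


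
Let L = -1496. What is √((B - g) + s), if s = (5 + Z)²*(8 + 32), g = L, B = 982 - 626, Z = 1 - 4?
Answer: 2*√503 ≈ 44.855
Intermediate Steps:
Z = -3
B = 356
g = -1496
s = 160 (s = (5 - 3)²*(8 + 32) = 2²*40 = 4*40 = 160)
√((B - g) + s) = √((356 - 1*(-1496)) + 160) = √((356 + 1496) + 160) = √(1852 + 160) = √2012 = 2*√503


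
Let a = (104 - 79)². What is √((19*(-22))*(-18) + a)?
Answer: √8149 ≈ 90.272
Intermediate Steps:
a = 625 (a = 25² = 625)
√((19*(-22))*(-18) + a) = √((19*(-22))*(-18) + 625) = √(-418*(-18) + 625) = √(7524 + 625) = √8149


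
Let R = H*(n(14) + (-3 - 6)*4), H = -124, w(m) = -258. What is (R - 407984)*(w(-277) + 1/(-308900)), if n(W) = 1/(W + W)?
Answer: 225115547774871/2162300 ≈ 1.0411e+8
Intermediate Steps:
n(W) = 1/(2*W)
R = 31217/7 (R = -124*((½)/14 + (-3 - 6)*4) = -124*((½)*(1/14) - 9*4) = -124*(1/28 - 36) = -124*(-1007/28) = 31217/7 ≈ 4459.6)
(R - 407984)*(w(-277) + 1/(-308900)) = (31217/7 - 407984)*(-258 + 1/(-308900)) = -2824671*(-258 - 1/308900)/7 = -2824671/7*(-79696201/308900) = 225115547774871/2162300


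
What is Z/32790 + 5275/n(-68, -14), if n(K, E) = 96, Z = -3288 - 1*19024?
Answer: 28470883/524640 ≈ 54.267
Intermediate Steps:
Z = -22312 (Z = -3288 - 19024 = -22312)
Z/32790 + 5275/n(-68, -14) = -22312/32790 + 5275/96 = -22312*1/32790 + 5275*(1/96) = -11156/16395 + 5275/96 = 28470883/524640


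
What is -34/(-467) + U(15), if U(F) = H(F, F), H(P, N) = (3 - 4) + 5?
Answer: 1902/467 ≈ 4.0728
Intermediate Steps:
H(P, N) = 4 (H(P, N) = -1 + 5 = 4)
U(F) = 4
-34/(-467) + U(15) = -34/(-467) + 4 = -34*(-1/467) + 4 = 34/467 + 4 = 1902/467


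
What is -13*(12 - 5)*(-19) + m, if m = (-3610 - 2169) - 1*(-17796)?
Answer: 13746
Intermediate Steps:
m = 12017 (m = -5779 + 17796 = 12017)
-13*(12 - 5)*(-19) + m = -13*(12 - 5)*(-19) + 12017 = -13*7*(-19) + 12017 = -91*(-19) + 12017 = 1729 + 12017 = 13746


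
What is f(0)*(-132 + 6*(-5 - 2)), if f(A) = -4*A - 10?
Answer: 1740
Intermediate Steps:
f(A) = -10 - 4*A
f(0)*(-132 + 6*(-5 - 2)) = (-10 - 4*0)*(-132 + 6*(-5 - 2)) = (-10 + 0)*(-132 + 6*(-7)) = -10*(-132 - 42) = -10*(-174) = 1740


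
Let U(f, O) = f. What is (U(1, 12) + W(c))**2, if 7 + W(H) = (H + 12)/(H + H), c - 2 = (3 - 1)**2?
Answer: 81/4 ≈ 20.250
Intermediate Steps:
c = 6 (c = 2 + (3 - 1)**2 = 2 + 2**2 = 2 + 4 = 6)
W(H) = -7 + (12 + H)/(2*H) (W(H) = -7 + (H + 12)/(H + H) = -7 + (12 + H)/((2*H)) = -7 + (12 + H)*(1/(2*H)) = -7 + (12 + H)/(2*H))
(U(1, 12) + W(c))**2 = (1 + (-13/2 + 6/6))**2 = (1 + (-13/2 + 6*(1/6)))**2 = (1 + (-13/2 + 1))**2 = (1 - 11/2)**2 = (-9/2)**2 = 81/4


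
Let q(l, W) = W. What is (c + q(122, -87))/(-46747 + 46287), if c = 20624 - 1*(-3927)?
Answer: -6116/115 ≈ -53.183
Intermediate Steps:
c = 24551 (c = 20624 + 3927 = 24551)
(c + q(122, -87))/(-46747 + 46287) = (24551 - 87)/(-46747 + 46287) = 24464/(-460) = 24464*(-1/460) = -6116/115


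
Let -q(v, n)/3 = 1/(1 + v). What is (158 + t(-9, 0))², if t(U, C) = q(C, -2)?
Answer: 24025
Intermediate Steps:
q(v, n) = -3/(1 + v)
t(U, C) = -3/(1 + C)
(158 + t(-9, 0))² = (158 - 3/(1 + 0))² = (158 - 3/1)² = (158 - 3*1)² = (158 - 3)² = 155² = 24025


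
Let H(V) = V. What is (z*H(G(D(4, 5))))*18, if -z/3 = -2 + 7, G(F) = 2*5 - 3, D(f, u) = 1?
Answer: -1890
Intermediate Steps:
G(F) = 7 (G(F) = 10 - 3 = 7)
z = -15 (z = -3*(-2 + 7) = -3*5 = -15)
(z*H(G(D(4, 5))))*18 = -15*7*18 = -105*18 = -1890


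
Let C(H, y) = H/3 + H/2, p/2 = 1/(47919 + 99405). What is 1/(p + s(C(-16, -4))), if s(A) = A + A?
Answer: -24554/654773 ≈ -0.037500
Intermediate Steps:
p = 1/73662 (p = 2/(47919 + 99405) = 2/147324 = 2*(1/147324) = 1/73662 ≈ 1.3576e-5)
C(H, y) = 5*H/6 (C(H, y) = H*(1/3) + H*(1/2) = H/3 + H/2 = 5*H/6)
s(A) = 2*A
1/(p + s(C(-16, -4))) = 1/(1/73662 + 2*((5/6)*(-16))) = 1/(1/73662 + 2*(-40/3)) = 1/(1/73662 - 80/3) = 1/(-654773/24554) = -24554/654773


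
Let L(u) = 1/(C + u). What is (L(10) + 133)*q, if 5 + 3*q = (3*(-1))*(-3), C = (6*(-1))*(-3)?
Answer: 3725/21 ≈ 177.38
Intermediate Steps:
C = 18 (C = -6*(-3) = 18)
L(u) = 1/(18 + u)
q = 4/3 (q = -5/3 + ((3*(-1))*(-3))/3 = -5/3 + (-3*(-3))/3 = -5/3 + (⅓)*9 = -5/3 + 3 = 4/3 ≈ 1.3333)
(L(10) + 133)*q = (1/(18 + 10) + 133)*(4/3) = (1/28 + 133)*(4/3) = (3725/28)*(4/3) = 3725/21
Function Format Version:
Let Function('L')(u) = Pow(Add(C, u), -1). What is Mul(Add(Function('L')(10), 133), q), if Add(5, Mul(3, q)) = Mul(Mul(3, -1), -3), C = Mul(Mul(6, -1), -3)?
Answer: Rational(3725, 21) ≈ 177.38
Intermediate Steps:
C = 18 (C = Mul(-6, -3) = 18)
Function('L')(u) = Pow(Add(18, u), -1)
q = Rational(4, 3) (q = Add(Rational(-5, 3), Mul(Rational(1, 3), Mul(Mul(3, -1), -3))) = Add(Rational(-5, 3), Mul(Rational(1, 3), Mul(-3, -3))) = Add(Rational(-5, 3), Mul(Rational(1, 3), 9)) = Add(Rational(-5, 3), 3) = Rational(4, 3) ≈ 1.3333)
Mul(Add(Function('L')(10), 133), q) = Mul(Add(Pow(Add(18, 10), -1), 133), Rational(4, 3)) = Mul(Add(Pow(28, -1), 133), Rational(4, 3)) = Mul(Add(Rational(1, 28), 133), Rational(4, 3)) = Mul(Rational(3725, 28), Rational(4, 3)) = Rational(3725, 21)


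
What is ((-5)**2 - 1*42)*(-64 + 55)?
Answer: 153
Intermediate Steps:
((-5)**2 - 1*42)*(-64 + 55) = (25 - 42)*(-9) = -17*(-9) = 153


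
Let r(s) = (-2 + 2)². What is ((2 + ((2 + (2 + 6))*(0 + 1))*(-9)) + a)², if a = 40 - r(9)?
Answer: 2304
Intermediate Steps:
r(s) = 0 (r(s) = 0² = 0)
a = 40 (a = 40 - 1*0 = 40 + 0 = 40)
((2 + ((2 + (2 + 6))*(0 + 1))*(-9)) + a)² = ((2 + ((2 + (2 + 6))*(0 + 1))*(-9)) + 40)² = ((2 + ((2 + 8)*1)*(-9)) + 40)² = ((2 + (10*1)*(-9)) + 40)² = ((2 + 10*(-9)) + 40)² = ((2 - 90) + 40)² = (-88 + 40)² = (-48)² = 2304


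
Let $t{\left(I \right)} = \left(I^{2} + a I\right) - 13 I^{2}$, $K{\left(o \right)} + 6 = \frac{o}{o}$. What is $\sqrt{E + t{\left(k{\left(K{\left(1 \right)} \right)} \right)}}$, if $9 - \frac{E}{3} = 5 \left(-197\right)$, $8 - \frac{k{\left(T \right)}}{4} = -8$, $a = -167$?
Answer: $i \sqrt{56858} \approx 238.45 i$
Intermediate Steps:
$K{\left(o \right)} = -5$ ($K{\left(o \right)} = -6 + \frac{o}{o} = -6 + 1 = -5$)
$k{\left(T \right)} = 64$ ($k{\left(T \right)} = 32 - -32 = 32 + 32 = 64$)
$E = 2982$ ($E = 27 - 3 \cdot 5 \left(-197\right) = 27 - -2955 = 27 + 2955 = 2982$)
$t{\left(I \right)} = - 167 I - 12 I^{2}$ ($t{\left(I \right)} = \left(I^{2} - 167 I\right) - 13 I^{2} = - 167 I - 12 I^{2}$)
$\sqrt{E + t{\left(k{\left(K{\left(1 \right)} \right)} \right)}} = \sqrt{2982 - 64 \left(167 + 12 \cdot 64\right)} = \sqrt{2982 - 64 \left(167 + 768\right)} = \sqrt{2982 - 64 \cdot 935} = \sqrt{2982 - 59840} = \sqrt{-56858} = i \sqrt{56858}$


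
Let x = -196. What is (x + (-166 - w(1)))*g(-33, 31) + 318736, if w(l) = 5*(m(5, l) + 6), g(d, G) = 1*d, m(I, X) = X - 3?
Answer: 331342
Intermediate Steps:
m(I, X) = -3 + X
g(d, G) = d
w(l) = 15 + 5*l (w(l) = 5*((-3 + l) + 6) = 5*(3 + l) = 15 + 5*l)
(x + (-166 - w(1)))*g(-33, 31) + 318736 = (-196 + (-166 - (15 + 5*1)))*(-33) + 318736 = (-196 + (-166 - (15 + 5)))*(-33) + 318736 = (-196 + (-166 - 1*20))*(-33) + 318736 = (-196 + (-166 - 20))*(-33) + 318736 = (-196 - 186)*(-33) + 318736 = -382*(-33) + 318736 = 12606 + 318736 = 331342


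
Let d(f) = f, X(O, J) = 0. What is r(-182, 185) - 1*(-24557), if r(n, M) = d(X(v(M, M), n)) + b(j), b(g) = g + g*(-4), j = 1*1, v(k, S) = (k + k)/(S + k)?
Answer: 24554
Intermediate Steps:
v(k, S) = 2*k/(S + k) (v(k, S) = (2*k)/(S + k) = 2*k/(S + k))
j = 1
b(g) = -3*g (b(g) = g - 4*g = -3*g)
r(n, M) = -3 (r(n, M) = 0 - 3*1 = 0 - 3 = -3)
r(-182, 185) - 1*(-24557) = -3 - 1*(-24557) = -3 + 24557 = 24554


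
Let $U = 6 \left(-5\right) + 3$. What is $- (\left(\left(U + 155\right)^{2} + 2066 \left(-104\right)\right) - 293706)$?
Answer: $492186$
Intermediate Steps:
$U = -27$ ($U = -30 + 3 = -27$)
$- (\left(\left(U + 155\right)^{2} + 2066 \left(-104\right)\right) - 293706) = - (\left(\left(-27 + 155\right)^{2} + 2066 \left(-104\right)\right) - 293706) = - (\left(128^{2} - 214864\right) - 293706) = - (\left(16384 - 214864\right) - 293706) = - (-198480 - 293706) = \left(-1\right) \left(-492186\right) = 492186$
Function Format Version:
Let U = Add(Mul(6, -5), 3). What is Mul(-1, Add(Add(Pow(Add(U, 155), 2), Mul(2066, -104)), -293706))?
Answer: 492186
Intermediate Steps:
U = -27 (U = Add(-30, 3) = -27)
Mul(-1, Add(Add(Pow(Add(U, 155), 2), Mul(2066, -104)), -293706)) = Mul(-1, Add(Add(Pow(Add(-27, 155), 2), Mul(2066, -104)), -293706)) = Mul(-1, Add(Add(Pow(128, 2), -214864), -293706)) = Mul(-1, Add(Add(16384, -214864), -293706)) = Mul(-1, Add(-198480, -293706)) = Mul(-1, -492186) = 492186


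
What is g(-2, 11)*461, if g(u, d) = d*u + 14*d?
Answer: 60852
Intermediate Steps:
g(u, d) = 14*d + d*u
g(-2, 11)*461 = (11*(14 - 2))*461 = (11*12)*461 = 132*461 = 60852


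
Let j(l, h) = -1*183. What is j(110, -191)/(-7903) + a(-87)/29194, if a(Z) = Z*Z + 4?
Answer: 65191921/230720182 ≈ 0.28256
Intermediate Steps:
j(l, h) = -183
a(Z) = 4 + Z² (a(Z) = Z² + 4 = 4 + Z²)
j(110, -191)/(-7903) + a(-87)/29194 = -183/(-7903) + (4 + (-87)²)/29194 = -183*(-1/7903) + (4 + 7569)*(1/29194) = 183/7903 + 7573*(1/29194) = 183/7903 + 7573/29194 = 65191921/230720182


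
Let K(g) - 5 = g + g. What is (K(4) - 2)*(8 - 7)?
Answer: 11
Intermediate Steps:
K(g) = 5 + 2*g (K(g) = 5 + (g + g) = 5 + 2*g)
(K(4) - 2)*(8 - 7) = ((5 + 2*4) - 2)*(8 - 7) = ((5 + 8) - 2)*1 = (13 - 2)*1 = 11*1 = 11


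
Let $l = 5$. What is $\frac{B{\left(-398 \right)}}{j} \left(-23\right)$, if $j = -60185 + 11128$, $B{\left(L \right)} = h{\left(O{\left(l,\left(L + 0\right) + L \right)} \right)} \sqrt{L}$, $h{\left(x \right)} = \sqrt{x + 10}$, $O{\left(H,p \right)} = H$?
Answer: $\frac{23 i \sqrt{5970}}{49057} \approx 0.036225 i$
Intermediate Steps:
$h{\left(x \right)} = \sqrt{10 + x}$
$B{\left(L \right)} = \sqrt{15} \sqrt{L}$ ($B{\left(L \right)} = \sqrt{10 + 5} \sqrt{L} = \sqrt{15} \sqrt{L}$)
$j = -49057$
$\frac{B{\left(-398 \right)}}{j} \left(-23\right) = \frac{\sqrt{15} \sqrt{-398}}{-49057} \left(-23\right) = \sqrt{15} i \sqrt{398} \left(- \frac{1}{49057}\right) \left(-23\right) = i \sqrt{5970} \left(- \frac{1}{49057}\right) \left(-23\right) = - \frac{i \sqrt{5970}}{49057} \left(-23\right) = \frac{23 i \sqrt{5970}}{49057}$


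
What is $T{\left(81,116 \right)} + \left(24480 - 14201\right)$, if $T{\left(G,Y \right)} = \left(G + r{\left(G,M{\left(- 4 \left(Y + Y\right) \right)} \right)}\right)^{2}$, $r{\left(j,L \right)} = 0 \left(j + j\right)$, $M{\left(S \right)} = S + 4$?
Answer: $16840$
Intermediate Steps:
$M{\left(S \right)} = 4 + S$
$r{\left(j,L \right)} = 0$ ($r{\left(j,L \right)} = 0 \cdot 2 j = 0$)
$T{\left(G,Y \right)} = G^{2}$ ($T{\left(G,Y \right)} = \left(G + 0\right)^{2} = G^{2}$)
$T{\left(81,116 \right)} + \left(24480 - 14201\right) = 81^{2} + \left(24480 - 14201\right) = 6561 + \left(24480 - 14201\right) = 6561 + 10279 = 16840$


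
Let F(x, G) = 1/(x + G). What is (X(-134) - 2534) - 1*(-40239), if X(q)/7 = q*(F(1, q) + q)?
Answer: 3104677/19 ≈ 1.6340e+5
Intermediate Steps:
F(x, G) = 1/(G + x)
X(q) = 7*q*(q + 1/(1 + q)) (X(q) = 7*(q*(1/(q + 1) + q)) = 7*(q*(1/(1 + q) + q)) = 7*(q*(q + 1/(1 + q))) = 7*q*(q + 1/(1 + q)))
(X(-134) - 2534) - 1*(-40239) = (7*(-134)*(1 - 134*(1 - 134))/(1 - 134) - 2534) - 1*(-40239) = (7*(-134)*(1 - 134*(-133))/(-133) - 2534) + 40239 = (7*(-134)*(-1/133)*(1 + 17822) - 2534) + 40239 = (7*(-134)*(-1/133)*17823 - 2534) + 40239 = (2388282/19 - 2534) + 40239 = 2340136/19 + 40239 = 3104677/19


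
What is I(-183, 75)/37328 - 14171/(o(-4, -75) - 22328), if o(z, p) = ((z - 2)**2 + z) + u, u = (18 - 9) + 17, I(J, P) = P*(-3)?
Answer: 261982169/415647280 ≈ 0.63030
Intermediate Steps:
I(J, P) = -3*P
u = 26 (u = 9 + 17 = 26)
o(z, p) = 26 + z + (-2 + z)**2 (o(z, p) = ((z - 2)**2 + z) + 26 = ((-2 + z)**2 + z) + 26 = (z + (-2 + z)**2) + 26 = 26 + z + (-2 + z)**2)
I(-183, 75)/37328 - 14171/(o(-4, -75) - 22328) = -3*75/37328 - 14171/((26 - 4 + (-2 - 4)**2) - 22328) = -225*1/37328 - 14171/((26 - 4 + (-6)**2) - 22328) = -225/37328 - 14171/((26 - 4 + 36) - 22328) = -225/37328 - 14171/(58 - 22328) = -225/37328 - 14171/(-22270) = -225/37328 - 14171*(-1/22270) = -225/37328 + 14171/22270 = 261982169/415647280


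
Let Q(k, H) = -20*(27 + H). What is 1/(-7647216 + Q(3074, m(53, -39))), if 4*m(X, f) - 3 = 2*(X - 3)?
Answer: -1/7648271 ≈ -1.3075e-7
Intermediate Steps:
m(X, f) = -3/4 + X/2 (m(X, f) = 3/4 + (2*(X - 3))/4 = 3/4 + (2*(-3 + X))/4 = 3/4 + (-6 + 2*X)/4 = 3/4 + (-3/2 + X/2) = -3/4 + X/2)
Q(k, H) = -540 - 20*H
1/(-7647216 + Q(3074, m(53, -39))) = 1/(-7647216 + (-540 - 20*(-3/4 + (1/2)*53))) = 1/(-7647216 + (-540 - 20*(-3/4 + 53/2))) = 1/(-7647216 + (-540 - 20*103/4)) = 1/(-7647216 + (-540 - 515)) = 1/(-7647216 - 1055) = 1/(-7648271) = -1/7648271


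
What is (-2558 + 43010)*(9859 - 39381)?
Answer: -1194223944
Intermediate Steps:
(-2558 + 43010)*(9859 - 39381) = 40452*(-29522) = -1194223944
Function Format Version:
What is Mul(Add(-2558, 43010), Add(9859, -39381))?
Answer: -1194223944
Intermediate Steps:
Mul(Add(-2558, 43010), Add(9859, -39381)) = Mul(40452, -29522) = -1194223944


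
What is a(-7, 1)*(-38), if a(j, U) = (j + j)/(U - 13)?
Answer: -133/3 ≈ -44.333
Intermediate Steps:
a(j, U) = 2*j/(-13 + U) (a(j, U) = (2*j)/(-13 + U) = 2*j/(-13 + U))
a(-7, 1)*(-38) = (2*(-7)/(-13 + 1))*(-38) = (2*(-7)/(-12))*(-38) = (2*(-7)*(-1/12))*(-38) = (7/6)*(-38) = -133/3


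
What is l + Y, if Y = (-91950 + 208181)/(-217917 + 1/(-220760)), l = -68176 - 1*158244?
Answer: -10892493413208380/48107356921 ≈ -2.2642e+5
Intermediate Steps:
l = -226420 (l = -68176 - 158244 = -226420)
Y = -25659155560/48107356921 (Y = 116231/(-217917 - 1/220760) = 116231/(-48107356921/220760) = 116231*(-220760/48107356921) = -25659155560/48107356921 ≈ -0.53337)
l + Y = -226420 - 25659155560/48107356921 = -10892493413208380/48107356921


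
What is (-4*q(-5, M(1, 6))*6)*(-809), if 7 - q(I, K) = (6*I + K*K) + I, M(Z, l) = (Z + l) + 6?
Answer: -2465832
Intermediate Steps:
M(Z, l) = 6 + Z + l
q(I, K) = 7 - K² - 7*I (q(I, K) = 7 - ((6*I + K*K) + I) = 7 - ((6*I + K²) + I) = 7 - ((K² + 6*I) + I) = 7 - (K² + 7*I) = 7 + (-K² - 7*I) = 7 - K² - 7*I)
(-4*q(-5, M(1, 6))*6)*(-809) = (-4*(7 - (6 + 1 + 6)² - 7*(-5))*6)*(-809) = (-4*(7 - 1*13² + 35)*6)*(-809) = (-4*(7 - 1*169 + 35)*6)*(-809) = (-4*(7 - 169 + 35)*6)*(-809) = (-4*(-127)*6)*(-809) = (508*6)*(-809) = 3048*(-809) = -2465832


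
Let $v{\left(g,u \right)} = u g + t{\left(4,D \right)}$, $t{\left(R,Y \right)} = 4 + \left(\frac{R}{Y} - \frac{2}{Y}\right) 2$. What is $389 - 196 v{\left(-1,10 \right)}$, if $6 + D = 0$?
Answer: $\frac{5087}{3} \approx 1695.7$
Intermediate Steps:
$D = -6$ ($D = -6 + 0 = -6$)
$t{\left(R,Y \right)} = 4 - \frac{4}{Y} + \frac{2 R}{Y}$ ($t{\left(R,Y \right)} = 4 + \left(- \frac{2}{Y} + \frac{R}{Y}\right) 2 = 4 + \left(- \frac{4}{Y} + \frac{2 R}{Y}\right) = 4 - \frac{4}{Y} + \frac{2 R}{Y}$)
$v{\left(g,u \right)} = \frac{10}{3} + g u$ ($v{\left(g,u \right)} = u g + \frac{2 \left(-2 + 4 + 2 \left(-6\right)\right)}{-6} = g u + 2 \left(- \frac{1}{6}\right) \left(-2 + 4 - 12\right) = g u + 2 \left(- \frac{1}{6}\right) \left(-10\right) = g u + \frac{10}{3} = \frac{10}{3} + g u$)
$389 - 196 v{\left(-1,10 \right)} = 389 - 196 \left(\frac{10}{3} - 10\right) = 389 - - \frac{3920}{3} = 389 + \frac{3920}{3} = \frac{5087}{3}$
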